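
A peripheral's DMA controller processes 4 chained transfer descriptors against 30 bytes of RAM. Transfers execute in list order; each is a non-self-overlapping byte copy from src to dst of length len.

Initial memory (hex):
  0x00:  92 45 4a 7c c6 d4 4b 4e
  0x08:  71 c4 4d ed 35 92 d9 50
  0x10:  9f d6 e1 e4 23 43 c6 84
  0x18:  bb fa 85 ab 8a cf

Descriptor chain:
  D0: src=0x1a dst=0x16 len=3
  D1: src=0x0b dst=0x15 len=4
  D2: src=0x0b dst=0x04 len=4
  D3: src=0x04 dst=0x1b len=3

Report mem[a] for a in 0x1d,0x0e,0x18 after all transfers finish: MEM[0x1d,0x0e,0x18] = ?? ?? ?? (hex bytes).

[0] 0x1a->0x16 len=3 : 85 ab 8a
[1] 0x0b->0x15 len=4 : ed 35 92 d9
[2] 0x0b->0x04 len=4 : ed 35 92 d9
[3] 0x04->0x1b len=3 : ed 35 92
query mem[0x1d]=0x92, mem[0x0e]=0xd9, mem[0x18]=0xd9

MEM[0x1d,0x0e,0x18] = 92 d9 d9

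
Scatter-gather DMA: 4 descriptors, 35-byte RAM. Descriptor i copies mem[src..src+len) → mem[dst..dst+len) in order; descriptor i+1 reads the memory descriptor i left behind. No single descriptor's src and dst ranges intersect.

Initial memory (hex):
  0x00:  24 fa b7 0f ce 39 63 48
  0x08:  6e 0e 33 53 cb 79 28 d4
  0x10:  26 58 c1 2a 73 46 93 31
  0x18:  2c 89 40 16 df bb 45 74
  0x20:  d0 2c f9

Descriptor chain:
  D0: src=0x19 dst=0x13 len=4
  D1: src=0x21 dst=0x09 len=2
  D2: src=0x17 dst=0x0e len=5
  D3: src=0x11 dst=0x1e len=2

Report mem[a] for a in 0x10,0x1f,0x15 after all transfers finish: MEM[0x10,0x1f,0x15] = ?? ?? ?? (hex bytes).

MEM[0x10,0x1f,0x15] = 89 16 16

#0 dst[0x13+4] := {0x89,0x40,0x16,0xdf}
#1 dst[0x09+2] := {0x2c,0xf9}
#2 dst[0x0e+5] := {0x31,0x2c,0x89,0x40,0x16}
#3 dst[0x1e+2] := {0x40,0x16}
query mem[0x10]=0x89, mem[0x1f]=0x16, mem[0x15]=0x16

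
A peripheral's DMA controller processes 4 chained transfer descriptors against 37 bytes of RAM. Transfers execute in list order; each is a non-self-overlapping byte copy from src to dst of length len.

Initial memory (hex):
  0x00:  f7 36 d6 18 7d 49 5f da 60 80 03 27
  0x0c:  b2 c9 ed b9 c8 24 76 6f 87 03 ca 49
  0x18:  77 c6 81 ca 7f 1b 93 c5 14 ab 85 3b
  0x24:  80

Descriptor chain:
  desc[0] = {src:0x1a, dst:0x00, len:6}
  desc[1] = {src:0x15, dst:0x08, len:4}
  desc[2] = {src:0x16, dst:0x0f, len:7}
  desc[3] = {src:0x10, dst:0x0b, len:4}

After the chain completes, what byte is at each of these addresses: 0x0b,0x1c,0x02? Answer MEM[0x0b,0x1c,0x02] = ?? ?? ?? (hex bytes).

D0: mem[0x00..0x05] <- [81 ca 7f 1b 93 c5]
D1: mem[0x08..0x0b] <- [03 ca 49 77]
D2: mem[0x0f..0x15] <- [ca 49 77 c6 81 ca 7f]
D3: mem[0x0b..0x0e] <- [49 77 c6 81]
query mem[0x0b]=0x49, mem[0x1c]=0x7f, mem[0x02]=0x7f

MEM[0x0b,0x1c,0x02] = 49 7f 7f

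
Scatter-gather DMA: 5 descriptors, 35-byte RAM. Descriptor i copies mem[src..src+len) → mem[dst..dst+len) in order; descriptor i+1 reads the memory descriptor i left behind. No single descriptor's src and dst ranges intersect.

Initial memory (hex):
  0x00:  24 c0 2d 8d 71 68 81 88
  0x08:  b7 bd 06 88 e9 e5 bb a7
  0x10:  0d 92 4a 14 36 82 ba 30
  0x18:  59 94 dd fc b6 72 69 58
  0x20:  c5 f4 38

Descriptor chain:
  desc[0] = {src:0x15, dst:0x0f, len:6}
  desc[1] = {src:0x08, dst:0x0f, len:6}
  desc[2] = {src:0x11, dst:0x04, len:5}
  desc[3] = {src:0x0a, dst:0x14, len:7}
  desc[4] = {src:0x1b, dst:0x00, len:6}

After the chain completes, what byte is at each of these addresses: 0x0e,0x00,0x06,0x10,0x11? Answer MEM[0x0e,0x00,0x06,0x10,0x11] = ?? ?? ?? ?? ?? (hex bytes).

D0: mem[0x0f..0x14] <- [82 ba 30 59 94 dd]
D1: mem[0x0f..0x14] <- [b7 bd 06 88 e9 e5]
D2: mem[0x04..0x08] <- [06 88 e9 e5 82]
D3: mem[0x14..0x1a] <- [06 88 e9 e5 bb b7 bd]
D4: mem[0x00..0x05] <- [fc b6 72 69 58 c5]
query mem[0x0e]=0xbb, mem[0x00]=0xfc, mem[0x06]=0xe9, mem[0x10]=0xbd, mem[0x11]=0x06

MEM[0x0e,0x00,0x06,0x10,0x11] = bb fc e9 bd 06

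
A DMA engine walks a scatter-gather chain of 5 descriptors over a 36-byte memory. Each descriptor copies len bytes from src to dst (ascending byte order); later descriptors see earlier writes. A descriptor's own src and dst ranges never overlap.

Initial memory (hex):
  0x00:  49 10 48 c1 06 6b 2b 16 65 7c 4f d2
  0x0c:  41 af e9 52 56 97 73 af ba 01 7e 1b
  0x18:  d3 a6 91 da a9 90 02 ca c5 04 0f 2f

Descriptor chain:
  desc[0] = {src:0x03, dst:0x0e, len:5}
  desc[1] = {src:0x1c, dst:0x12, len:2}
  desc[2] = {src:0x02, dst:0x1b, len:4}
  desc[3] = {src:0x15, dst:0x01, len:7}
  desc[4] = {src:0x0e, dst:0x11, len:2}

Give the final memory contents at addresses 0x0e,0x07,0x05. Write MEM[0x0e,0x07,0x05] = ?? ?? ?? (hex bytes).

  after D0: wrote 5B at 0x0e = c1066b2b16
  after D1: wrote 2B at 0x12 = a990
  after D2: wrote 4B at 0x1b = 48c1066b
  after D3: wrote 7B at 0x01 = 017e1bd3a69148
  after D4: wrote 2B at 0x11 = c106
query mem[0x0e]=0xc1, mem[0x07]=0x48, mem[0x05]=0xa6

MEM[0x0e,0x07,0x05] = c1 48 a6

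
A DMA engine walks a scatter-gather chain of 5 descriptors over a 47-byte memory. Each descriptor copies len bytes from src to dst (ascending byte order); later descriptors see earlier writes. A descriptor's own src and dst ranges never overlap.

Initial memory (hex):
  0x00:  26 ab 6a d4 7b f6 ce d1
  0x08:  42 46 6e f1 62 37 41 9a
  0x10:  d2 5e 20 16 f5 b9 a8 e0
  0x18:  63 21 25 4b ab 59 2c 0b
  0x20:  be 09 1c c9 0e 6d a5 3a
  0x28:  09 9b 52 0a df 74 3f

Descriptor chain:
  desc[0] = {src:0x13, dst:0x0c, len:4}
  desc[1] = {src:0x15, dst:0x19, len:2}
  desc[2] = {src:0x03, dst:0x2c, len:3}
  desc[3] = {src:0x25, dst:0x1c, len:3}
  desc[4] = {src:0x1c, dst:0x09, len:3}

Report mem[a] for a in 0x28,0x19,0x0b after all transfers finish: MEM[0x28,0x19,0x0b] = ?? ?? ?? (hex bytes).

MEM[0x28,0x19,0x0b] = 09 b9 3a

  after D0: wrote 4B at 0x0c = 16f5b9a8
  after D1: wrote 2B at 0x19 = b9a8
  after D2: wrote 3B at 0x2c = d47bf6
  after D3: wrote 3B at 0x1c = 6da53a
  after D4: wrote 3B at 0x09 = 6da53a
query mem[0x28]=0x09, mem[0x19]=0xb9, mem[0x0b]=0x3a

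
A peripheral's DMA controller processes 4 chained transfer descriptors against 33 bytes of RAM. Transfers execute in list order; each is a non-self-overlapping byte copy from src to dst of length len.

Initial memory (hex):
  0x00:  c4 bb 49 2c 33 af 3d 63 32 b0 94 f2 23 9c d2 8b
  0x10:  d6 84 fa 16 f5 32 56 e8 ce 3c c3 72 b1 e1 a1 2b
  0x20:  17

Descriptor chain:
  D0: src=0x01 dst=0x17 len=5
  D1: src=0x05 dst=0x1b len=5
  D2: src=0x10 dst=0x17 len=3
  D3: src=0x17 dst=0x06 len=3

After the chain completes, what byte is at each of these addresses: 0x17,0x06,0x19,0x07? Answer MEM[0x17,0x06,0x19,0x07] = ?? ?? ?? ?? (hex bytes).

[0] 0x01->0x17 len=5 : bb 49 2c 33 af
[1] 0x05->0x1b len=5 : af 3d 63 32 b0
[2] 0x10->0x17 len=3 : d6 84 fa
[3] 0x17->0x06 len=3 : d6 84 fa
query mem[0x17]=0xd6, mem[0x06]=0xd6, mem[0x19]=0xfa, mem[0x07]=0x84

MEM[0x17,0x06,0x19,0x07] = d6 d6 fa 84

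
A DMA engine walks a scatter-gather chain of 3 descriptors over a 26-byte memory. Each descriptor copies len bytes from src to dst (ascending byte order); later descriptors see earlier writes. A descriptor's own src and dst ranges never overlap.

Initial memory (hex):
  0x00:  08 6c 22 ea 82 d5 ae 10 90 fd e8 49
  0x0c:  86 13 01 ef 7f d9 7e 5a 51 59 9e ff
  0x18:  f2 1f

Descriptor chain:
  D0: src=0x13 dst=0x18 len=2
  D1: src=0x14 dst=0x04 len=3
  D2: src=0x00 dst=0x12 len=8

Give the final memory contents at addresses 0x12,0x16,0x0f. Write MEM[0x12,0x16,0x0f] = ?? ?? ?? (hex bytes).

D0: mem[0x18..0x19] <- [5a 51]
D1: mem[0x04..0x06] <- [51 59 9e]
D2: mem[0x12..0x19] <- [08 6c 22 ea 51 59 9e 10]
query mem[0x12]=0x08, mem[0x16]=0x51, mem[0x0f]=0xef

MEM[0x12,0x16,0x0f] = 08 51 ef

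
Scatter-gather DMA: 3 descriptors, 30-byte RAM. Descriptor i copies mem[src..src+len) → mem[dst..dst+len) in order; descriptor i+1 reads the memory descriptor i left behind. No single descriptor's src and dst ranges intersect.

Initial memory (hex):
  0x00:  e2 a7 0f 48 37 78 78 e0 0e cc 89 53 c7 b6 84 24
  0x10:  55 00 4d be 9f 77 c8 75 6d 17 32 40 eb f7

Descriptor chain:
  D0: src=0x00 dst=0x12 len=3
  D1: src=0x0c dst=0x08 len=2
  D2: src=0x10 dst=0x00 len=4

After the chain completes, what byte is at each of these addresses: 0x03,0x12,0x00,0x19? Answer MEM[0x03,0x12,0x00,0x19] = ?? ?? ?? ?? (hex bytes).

MEM[0x03,0x12,0x00,0x19] = a7 e2 55 17

#0 dst[0x12+3] := {0xe2,0xa7,0x0f}
#1 dst[0x08+2] := {0xc7,0xb6}
#2 dst[0x00+4] := {0x55,0x00,0xe2,0xa7}
query mem[0x03]=0xa7, mem[0x12]=0xe2, mem[0x00]=0x55, mem[0x19]=0x17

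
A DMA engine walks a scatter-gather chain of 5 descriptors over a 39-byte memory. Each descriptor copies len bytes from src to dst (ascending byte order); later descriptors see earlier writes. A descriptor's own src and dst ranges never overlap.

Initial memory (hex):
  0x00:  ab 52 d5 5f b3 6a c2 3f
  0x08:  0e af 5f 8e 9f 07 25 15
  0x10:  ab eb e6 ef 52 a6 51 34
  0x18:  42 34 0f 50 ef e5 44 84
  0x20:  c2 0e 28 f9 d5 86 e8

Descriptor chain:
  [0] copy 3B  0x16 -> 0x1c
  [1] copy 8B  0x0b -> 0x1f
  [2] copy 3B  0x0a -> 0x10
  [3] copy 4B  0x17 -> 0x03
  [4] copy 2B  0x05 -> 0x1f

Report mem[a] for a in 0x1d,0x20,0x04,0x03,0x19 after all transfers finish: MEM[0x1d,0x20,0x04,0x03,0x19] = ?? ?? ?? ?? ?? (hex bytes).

MEM[0x1d,0x20,0x04,0x03,0x19] = 34 0f 42 34 34

D0: mem[0x1c..0x1e] <- [51 34 42]
D1: mem[0x1f..0x26] <- [8e 9f 07 25 15 ab eb e6]
D2: mem[0x10..0x12] <- [5f 8e 9f]
D3: mem[0x03..0x06] <- [34 42 34 0f]
D4: mem[0x1f..0x20] <- [34 0f]
query mem[0x1d]=0x34, mem[0x20]=0x0f, mem[0x04]=0x42, mem[0x03]=0x34, mem[0x19]=0x34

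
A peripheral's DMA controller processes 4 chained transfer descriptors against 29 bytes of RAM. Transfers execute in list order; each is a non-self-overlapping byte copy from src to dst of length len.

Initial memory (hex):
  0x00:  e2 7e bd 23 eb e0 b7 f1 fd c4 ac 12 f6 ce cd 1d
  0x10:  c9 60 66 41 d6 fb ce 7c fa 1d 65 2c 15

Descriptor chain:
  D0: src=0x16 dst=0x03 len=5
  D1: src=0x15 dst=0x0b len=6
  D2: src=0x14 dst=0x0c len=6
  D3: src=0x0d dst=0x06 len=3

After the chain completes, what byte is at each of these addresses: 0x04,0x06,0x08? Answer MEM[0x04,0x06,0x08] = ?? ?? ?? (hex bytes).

MEM[0x04,0x06,0x08] = 7c fb 7c

#0 dst[0x03+5] := {0xce,0x7c,0xfa,0x1d,0x65}
#1 dst[0x0b+6] := {0xfb,0xce,0x7c,0xfa,0x1d,0x65}
#2 dst[0x0c+6] := {0xd6,0xfb,0xce,0x7c,0xfa,0x1d}
#3 dst[0x06+3] := {0xfb,0xce,0x7c}
query mem[0x04]=0x7c, mem[0x06]=0xfb, mem[0x08]=0x7c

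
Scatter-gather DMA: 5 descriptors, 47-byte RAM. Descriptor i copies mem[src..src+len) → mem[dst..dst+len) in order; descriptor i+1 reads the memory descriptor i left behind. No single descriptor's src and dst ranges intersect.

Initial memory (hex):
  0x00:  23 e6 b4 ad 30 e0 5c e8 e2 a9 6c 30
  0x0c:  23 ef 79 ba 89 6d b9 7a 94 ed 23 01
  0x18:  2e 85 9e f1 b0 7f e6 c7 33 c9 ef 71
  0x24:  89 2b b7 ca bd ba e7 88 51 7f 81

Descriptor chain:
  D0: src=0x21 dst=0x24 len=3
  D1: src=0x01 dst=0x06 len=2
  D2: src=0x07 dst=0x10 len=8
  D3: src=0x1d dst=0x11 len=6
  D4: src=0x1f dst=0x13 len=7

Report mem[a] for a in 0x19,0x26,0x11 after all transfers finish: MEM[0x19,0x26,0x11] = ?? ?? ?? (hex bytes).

MEM[0x19,0x26,0x11] = ef 71 7f

  after D0: wrote 3B at 0x24 = c9ef71
  after D1: wrote 2B at 0x06 = e6b4
  after D2: wrote 8B at 0x10 = b4e2a96c3023ef79
  after D3: wrote 6B at 0x11 = 7fe6c733c9ef
  after D4: wrote 7B at 0x13 = c733c9ef71c9ef
query mem[0x19]=0xef, mem[0x26]=0x71, mem[0x11]=0x7f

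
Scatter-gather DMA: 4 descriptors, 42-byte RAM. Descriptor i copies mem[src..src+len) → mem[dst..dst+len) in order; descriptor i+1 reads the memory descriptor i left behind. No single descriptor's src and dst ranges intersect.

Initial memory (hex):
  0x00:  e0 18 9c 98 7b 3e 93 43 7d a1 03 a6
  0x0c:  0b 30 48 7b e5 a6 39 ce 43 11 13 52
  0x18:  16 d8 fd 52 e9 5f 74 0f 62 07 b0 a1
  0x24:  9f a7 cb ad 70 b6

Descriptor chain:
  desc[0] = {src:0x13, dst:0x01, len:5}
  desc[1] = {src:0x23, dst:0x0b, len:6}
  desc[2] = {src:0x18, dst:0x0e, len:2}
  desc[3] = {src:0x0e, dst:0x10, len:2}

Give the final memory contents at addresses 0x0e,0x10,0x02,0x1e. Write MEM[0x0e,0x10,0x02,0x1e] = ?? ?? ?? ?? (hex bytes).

D0: mem[0x01..0x05] <- [ce 43 11 13 52]
D1: mem[0x0b..0x10] <- [a1 9f a7 cb ad 70]
D2: mem[0x0e..0x0f] <- [16 d8]
D3: mem[0x10..0x11] <- [16 d8]
query mem[0x0e]=0x16, mem[0x10]=0x16, mem[0x02]=0x43, mem[0x1e]=0x74

MEM[0x0e,0x10,0x02,0x1e] = 16 16 43 74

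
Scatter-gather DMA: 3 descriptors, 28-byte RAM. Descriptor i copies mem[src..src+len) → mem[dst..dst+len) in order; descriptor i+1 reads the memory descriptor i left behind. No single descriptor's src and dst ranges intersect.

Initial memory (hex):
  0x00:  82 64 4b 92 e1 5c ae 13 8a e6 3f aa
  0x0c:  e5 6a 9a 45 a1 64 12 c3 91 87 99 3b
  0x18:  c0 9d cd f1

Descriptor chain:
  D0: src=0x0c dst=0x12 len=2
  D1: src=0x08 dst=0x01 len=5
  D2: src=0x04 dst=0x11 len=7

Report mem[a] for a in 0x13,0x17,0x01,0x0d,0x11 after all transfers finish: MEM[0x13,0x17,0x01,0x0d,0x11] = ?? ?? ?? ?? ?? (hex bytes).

[0] 0x0c->0x12 len=2 : e5 6a
[1] 0x08->0x01 len=5 : 8a e6 3f aa e5
[2] 0x04->0x11 len=7 : aa e5 ae 13 8a e6 3f
query mem[0x13]=0xae, mem[0x17]=0x3f, mem[0x01]=0x8a, mem[0x0d]=0x6a, mem[0x11]=0xaa

MEM[0x13,0x17,0x01,0x0d,0x11] = ae 3f 8a 6a aa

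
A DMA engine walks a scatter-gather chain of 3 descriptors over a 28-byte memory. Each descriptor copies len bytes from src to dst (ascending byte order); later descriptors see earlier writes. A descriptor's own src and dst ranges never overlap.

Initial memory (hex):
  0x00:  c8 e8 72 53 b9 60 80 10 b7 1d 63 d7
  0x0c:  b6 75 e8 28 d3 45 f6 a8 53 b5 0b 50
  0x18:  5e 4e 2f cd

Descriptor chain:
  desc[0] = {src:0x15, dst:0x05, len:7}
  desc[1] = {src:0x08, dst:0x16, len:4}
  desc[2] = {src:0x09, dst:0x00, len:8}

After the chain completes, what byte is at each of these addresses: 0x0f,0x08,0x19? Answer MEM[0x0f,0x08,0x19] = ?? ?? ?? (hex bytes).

MEM[0x0f,0x08,0x19] = 28 5e cd

  after D0: wrote 7B at 0x05 = b50b505e4e2fcd
  after D1: wrote 4B at 0x16 = 5e4e2fcd
  after D2: wrote 8B at 0x00 = 4e2fcdb675e828d3
query mem[0x0f]=0x28, mem[0x08]=0x5e, mem[0x19]=0xcd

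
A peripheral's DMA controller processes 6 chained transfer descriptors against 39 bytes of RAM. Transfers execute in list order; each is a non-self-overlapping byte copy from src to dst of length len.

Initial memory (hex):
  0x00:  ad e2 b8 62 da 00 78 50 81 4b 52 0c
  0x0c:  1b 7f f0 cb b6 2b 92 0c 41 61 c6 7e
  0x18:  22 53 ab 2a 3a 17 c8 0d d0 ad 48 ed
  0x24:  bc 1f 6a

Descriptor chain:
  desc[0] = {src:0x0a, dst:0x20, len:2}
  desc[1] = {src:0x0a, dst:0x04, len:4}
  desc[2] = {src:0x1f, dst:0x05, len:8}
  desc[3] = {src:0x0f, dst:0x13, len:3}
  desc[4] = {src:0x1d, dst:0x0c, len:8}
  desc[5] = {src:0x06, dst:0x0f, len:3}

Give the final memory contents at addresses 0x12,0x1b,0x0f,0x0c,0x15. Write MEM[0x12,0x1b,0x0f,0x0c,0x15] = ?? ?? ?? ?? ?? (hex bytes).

MEM[0x12,0x1b,0x0f,0x0c,0x15] = ed 2a 52 17 2b

D0: mem[0x20..0x21] <- [52 0c]
D1: mem[0x04..0x07] <- [52 0c 1b 7f]
D2: mem[0x05..0x0c] <- [0d 52 0c 48 ed bc 1f 6a]
D3: mem[0x13..0x15] <- [cb b6 2b]
D4: mem[0x0c..0x13] <- [17 c8 0d 52 0c 48 ed bc]
D5: mem[0x0f..0x11] <- [52 0c 48]
query mem[0x12]=0xed, mem[0x1b]=0x2a, mem[0x0f]=0x52, mem[0x0c]=0x17, mem[0x15]=0x2b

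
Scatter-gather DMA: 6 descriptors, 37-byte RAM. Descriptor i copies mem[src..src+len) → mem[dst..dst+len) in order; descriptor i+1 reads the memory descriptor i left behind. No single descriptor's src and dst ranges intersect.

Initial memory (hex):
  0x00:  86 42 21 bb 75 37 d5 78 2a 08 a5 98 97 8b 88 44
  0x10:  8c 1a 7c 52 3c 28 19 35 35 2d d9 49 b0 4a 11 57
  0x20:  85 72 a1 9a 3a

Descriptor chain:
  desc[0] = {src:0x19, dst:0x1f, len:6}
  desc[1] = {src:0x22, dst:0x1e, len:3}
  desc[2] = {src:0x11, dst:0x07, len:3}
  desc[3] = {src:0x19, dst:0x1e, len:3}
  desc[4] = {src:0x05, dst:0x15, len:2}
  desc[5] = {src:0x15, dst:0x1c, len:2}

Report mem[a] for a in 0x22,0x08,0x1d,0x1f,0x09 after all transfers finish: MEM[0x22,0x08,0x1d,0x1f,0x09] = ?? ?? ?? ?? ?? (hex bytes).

MEM[0x22,0x08,0x1d,0x1f,0x09] = b0 7c d5 d9 52

#0 dst[0x1f+6] := {0x2d,0xd9,0x49,0xb0,0x4a,0x11}
#1 dst[0x1e+3] := {0xb0,0x4a,0x11}
#2 dst[0x07+3] := {0x1a,0x7c,0x52}
#3 dst[0x1e+3] := {0x2d,0xd9,0x49}
#4 dst[0x15+2] := {0x37,0xd5}
#5 dst[0x1c+2] := {0x37,0xd5}
query mem[0x22]=0xb0, mem[0x08]=0x7c, mem[0x1d]=0xd5, mem[0x1f]=0xd9, mem[0x09]=0x52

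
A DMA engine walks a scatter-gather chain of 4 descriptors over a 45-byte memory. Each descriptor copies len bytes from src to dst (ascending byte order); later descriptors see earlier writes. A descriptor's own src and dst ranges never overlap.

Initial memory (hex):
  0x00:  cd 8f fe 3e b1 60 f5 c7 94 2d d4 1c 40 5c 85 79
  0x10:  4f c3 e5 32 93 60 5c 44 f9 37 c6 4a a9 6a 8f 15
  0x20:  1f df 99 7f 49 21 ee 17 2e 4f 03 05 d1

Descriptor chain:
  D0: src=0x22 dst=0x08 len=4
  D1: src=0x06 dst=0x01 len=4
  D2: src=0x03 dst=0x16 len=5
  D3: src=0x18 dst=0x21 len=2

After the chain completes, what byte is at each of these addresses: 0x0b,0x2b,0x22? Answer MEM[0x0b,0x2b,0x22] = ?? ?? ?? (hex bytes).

MEM[0x0b,0x2b,0x22] = 21 05 f5

D0: mem[0x08..0x0b] <- [99 7f 49 21]
D1: mem[0x01..0x04] <- [f5 c7 99 7f]
D2: mem[0x16..0x1a] <- [99 7f 60 f5 c7]
D3: mem[0x21..0x22] <- [60 f5]
query mem[0x0b]=0x21, mem[0x2b]=0x05, mem[0x22]=0xf5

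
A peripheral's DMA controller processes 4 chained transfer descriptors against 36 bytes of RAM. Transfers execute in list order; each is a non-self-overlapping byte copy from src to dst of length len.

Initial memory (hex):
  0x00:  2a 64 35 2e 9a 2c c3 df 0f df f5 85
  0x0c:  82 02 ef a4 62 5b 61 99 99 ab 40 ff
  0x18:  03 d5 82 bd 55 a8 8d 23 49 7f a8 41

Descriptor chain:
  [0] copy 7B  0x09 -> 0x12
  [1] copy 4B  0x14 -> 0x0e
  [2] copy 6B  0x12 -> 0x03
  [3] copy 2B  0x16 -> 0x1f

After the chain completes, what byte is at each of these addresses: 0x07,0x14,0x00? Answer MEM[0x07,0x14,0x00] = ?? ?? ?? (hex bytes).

#0 dst[0x12+7] := {0xdf,0xf5,0x85,0x82,0x02,0xef,0xa4}
#1 dst[0x0e+4] := {0x85,0x82,0x02,0xef}
#2 dst[0x03+6] := {0xdf,0xf5,0x85,0x82,0x02,0xef}
#3 dst[0x1f+2] := {0x02,0xef}
query mem[0x07]=0x02, mem[0x14]=0x85, mem[0x00]=0x2a

MEM[0x07,0x14,0x00] = 02 85 2a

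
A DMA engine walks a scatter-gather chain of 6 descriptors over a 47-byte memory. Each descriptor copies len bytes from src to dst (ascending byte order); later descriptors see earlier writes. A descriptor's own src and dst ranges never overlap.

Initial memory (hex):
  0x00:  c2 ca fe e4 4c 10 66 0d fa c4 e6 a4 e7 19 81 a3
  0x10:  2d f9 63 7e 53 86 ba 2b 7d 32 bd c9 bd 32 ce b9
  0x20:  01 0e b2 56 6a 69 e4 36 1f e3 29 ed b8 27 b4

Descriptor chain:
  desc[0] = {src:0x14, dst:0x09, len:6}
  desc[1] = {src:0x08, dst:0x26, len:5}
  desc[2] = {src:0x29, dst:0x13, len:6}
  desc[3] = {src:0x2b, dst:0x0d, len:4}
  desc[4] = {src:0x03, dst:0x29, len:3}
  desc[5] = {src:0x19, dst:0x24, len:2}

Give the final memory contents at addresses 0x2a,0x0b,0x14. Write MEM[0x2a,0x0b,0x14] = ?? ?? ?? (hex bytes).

  after D0: wrote 6B at 0x09 = 5386ba2b7d32
  after D1: wrote 5B at 0x26 = fa5386ba2b
  after D2: wrote 6B at 0x13 = ba2bedb827b4
  after D3: wrote 4B at 0x0d = edb827b4
  after D4: wrote 3B at 0x29 = e44c10
  after D5: wrote 2B at 0x24 = 32bd
query mem[0x2a]=0x4c, mem[0x0b]=0xba, mem[0x14]=0x2b

MEM[0x2a,0x0b,0x14] = 4c ba 2b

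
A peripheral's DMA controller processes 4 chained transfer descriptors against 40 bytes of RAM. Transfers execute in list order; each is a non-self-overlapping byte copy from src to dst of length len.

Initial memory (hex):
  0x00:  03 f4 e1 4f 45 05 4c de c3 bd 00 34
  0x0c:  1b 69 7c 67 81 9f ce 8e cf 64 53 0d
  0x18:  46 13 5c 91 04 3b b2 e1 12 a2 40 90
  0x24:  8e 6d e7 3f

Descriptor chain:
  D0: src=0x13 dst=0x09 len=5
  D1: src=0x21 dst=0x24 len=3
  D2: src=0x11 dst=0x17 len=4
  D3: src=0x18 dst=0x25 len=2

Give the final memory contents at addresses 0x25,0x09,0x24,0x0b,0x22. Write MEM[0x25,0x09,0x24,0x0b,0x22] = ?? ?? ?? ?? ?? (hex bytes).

MEM[0x25,0x09,0x24,0x0b,0x22] = ce 8e a2 64 40

  after D0: wrote 5B at 0x09 = 8ecf64530d
  after D1: wrote 3B at 0x24 = a24090
  after D2: wrote 4B at 0x17 = 9fce8ecf
  after D3: wrote 2B at 0x25 = ce8e
query mem[0x25]=0xce, mem[0x09]=0x8e, mem[0x24]=0xa2, mem[0x0b]=0x64, mem[0x22]=0x40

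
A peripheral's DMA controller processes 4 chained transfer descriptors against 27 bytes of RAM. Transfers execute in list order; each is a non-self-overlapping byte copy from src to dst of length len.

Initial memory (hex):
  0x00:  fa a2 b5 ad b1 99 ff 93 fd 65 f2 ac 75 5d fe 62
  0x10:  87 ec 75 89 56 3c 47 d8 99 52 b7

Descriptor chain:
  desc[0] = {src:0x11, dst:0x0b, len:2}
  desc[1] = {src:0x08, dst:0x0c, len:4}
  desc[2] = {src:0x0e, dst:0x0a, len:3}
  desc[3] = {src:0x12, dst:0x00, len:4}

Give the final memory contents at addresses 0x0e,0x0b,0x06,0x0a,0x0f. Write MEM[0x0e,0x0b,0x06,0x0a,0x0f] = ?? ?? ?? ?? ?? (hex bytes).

MEM[0x0e,0x0b,0x06,0x0a,0x0f] = f2 ec ff f2 ec

[0] 0x11->0x0b len=2 : ec 75
[1] 0x08->0x0c len=4 : fd 65 f2 ec
[2] 0x0e->0x0a len=3 : f2 ec 87
[3] 0x12->0x00 len=4 : 75 89 56 3c
query mem[0x0e]=0xf2, mem[0x0b]=0xec, mem[0x06]=0xff, mem[0x0a]=0xf2, mem[0x0f]=0xec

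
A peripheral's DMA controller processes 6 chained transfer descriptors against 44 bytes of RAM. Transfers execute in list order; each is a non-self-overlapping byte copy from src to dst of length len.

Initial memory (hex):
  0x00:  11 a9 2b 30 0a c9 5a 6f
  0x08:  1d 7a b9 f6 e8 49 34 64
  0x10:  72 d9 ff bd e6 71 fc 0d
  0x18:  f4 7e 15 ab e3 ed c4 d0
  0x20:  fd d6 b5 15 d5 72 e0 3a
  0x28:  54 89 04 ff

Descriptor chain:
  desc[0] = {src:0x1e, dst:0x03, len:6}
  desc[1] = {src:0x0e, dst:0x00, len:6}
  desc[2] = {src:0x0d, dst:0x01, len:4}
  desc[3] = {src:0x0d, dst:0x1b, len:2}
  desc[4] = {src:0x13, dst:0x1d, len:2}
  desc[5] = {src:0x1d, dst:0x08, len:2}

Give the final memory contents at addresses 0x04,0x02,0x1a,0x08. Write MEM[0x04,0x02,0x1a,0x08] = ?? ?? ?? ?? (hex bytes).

MEM[0x04,0x02,0x1a,0x08] = 72 34 15 bd

  after D0: wrote 6B at 0x03 = c4d0fdd6b515
  after D1: wrote 6B at 0x00 = 346472d9ffbd
  after D2: wrote 4B at 0x01 = 49346472
  after D3: wrote 2B at 0x1b = 4934
  after D4: wrote 2B at 0x1d = bde6
  after D5: wrote 2B at 0x08 = bde6
query mem[0x04]=0x72, mem[0x02]=0x34, mem[0x1a]=0x15, mem[0x08]=0xbd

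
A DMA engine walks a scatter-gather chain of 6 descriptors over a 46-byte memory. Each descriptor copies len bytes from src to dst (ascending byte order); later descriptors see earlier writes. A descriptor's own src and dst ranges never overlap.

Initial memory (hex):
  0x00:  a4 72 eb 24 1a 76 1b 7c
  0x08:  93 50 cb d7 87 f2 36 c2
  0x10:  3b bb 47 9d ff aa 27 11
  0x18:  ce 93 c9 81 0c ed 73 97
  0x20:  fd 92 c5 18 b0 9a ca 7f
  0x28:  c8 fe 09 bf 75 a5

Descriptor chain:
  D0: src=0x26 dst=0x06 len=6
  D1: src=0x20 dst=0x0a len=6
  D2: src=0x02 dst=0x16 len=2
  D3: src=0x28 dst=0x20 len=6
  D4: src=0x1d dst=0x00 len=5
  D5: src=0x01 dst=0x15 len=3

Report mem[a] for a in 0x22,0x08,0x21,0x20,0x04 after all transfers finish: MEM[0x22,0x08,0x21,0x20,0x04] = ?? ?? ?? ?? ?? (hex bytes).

MEM[0x22,0x08,0x21,0x20,0x04] = 09 c8 fe c8 fe

  after D0: wrote 6B at 0x06 = ca7fc8fe09bf
  after D1: wrote 6B at 0x0a = fd92c518b09a
  after D2: wrote 2B at 0x16 = eb24
  after D3: wrote 6B at 0x20 = c8fe09bf75a5
  after D4: wrote 5B at 0x00 = ed7397c8fe
  after D5: wrote 3B at 0x15 = 7397c8
query mem[0x22]=0x09, mem[0x08]=0xc8, mem[0x21]=0xfe, mem[0x20]=0xc8, mem[0x04]=0xfe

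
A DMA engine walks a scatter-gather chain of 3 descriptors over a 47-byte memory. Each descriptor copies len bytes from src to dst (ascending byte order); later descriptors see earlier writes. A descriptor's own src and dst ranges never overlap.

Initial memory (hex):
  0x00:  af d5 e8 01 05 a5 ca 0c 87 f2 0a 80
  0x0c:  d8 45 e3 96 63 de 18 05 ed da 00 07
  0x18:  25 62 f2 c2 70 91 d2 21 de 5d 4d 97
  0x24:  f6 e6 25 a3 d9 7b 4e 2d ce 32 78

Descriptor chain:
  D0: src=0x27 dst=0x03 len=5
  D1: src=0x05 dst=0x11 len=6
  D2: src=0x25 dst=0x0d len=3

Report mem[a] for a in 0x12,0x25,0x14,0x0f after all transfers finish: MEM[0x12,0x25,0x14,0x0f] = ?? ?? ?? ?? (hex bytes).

MEM[0x12,0x25,0x14,0x0f] = 4e e6 87 a3

[0] 0x27->0x03 len=5 : a3 d9 7b 4e 2d
[1] 0x05->0x11 len=6 : 7b 4e 2d 87 f2 0a
[2] 0x25->0x0d len=3 : e6 25 a3
query mem[0x12]=0x4e, mem[0x25]=0xe6, mem[0x14]=0x87, mem[0x0f]=0xa3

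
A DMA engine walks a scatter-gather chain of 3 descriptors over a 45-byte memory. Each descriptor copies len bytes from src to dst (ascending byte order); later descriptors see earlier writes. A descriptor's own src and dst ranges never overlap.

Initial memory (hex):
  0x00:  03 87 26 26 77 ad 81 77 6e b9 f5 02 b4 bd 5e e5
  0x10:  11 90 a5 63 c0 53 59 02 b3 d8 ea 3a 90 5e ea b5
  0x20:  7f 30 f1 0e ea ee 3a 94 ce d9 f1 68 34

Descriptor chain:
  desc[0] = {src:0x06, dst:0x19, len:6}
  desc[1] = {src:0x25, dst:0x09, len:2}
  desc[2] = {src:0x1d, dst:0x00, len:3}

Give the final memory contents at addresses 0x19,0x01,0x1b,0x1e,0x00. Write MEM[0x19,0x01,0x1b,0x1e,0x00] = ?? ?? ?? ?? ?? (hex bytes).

MEM[0x19,0x01,0x1b,0x1e,0x00] = 81 02 6e 02 f5

D0: mem[0x19..0x1e] <- [81 77 6e b9 f5 02]
D1: mem[0x09..0x0a] <- [ee 3a]
D2: mem[0x00..0x02] <- [f5 02 b5]
query mem[0x19]=0x81, mem[0x01]=0x02, mem[0x1b]=0x6e, mem[0x1e]=0x02, mem[0x00]=0xf5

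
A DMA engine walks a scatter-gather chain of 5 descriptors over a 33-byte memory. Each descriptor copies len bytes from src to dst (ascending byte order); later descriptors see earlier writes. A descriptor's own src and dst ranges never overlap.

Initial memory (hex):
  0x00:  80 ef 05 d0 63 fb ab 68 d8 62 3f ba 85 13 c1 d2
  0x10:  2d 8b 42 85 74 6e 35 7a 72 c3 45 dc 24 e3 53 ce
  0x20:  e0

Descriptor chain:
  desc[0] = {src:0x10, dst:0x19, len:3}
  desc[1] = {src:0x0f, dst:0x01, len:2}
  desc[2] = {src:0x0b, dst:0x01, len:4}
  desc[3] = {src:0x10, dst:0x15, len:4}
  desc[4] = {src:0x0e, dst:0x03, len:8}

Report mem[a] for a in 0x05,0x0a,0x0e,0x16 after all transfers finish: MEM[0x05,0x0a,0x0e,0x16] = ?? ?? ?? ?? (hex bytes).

MEM[0x05,0x0a,0x0e,0x16] = 2d 2d c1 8b

  after D0: wrote 3B at 0x19 = 2d8b42
  after D1: wrote 2B at 0x01 = d22d
  after D2: wrote 4B at 0x01 = ba8513c1
  after D3: wrote 4B at 0x15 = 2d8b4285
  after D4: wrote 8B at 0x03 = c1d22d8b4285742d
query mem[0x05]=0x2d, mem[0x0a]=0x2d, mem[0x0e]=0xc1, mem[0x16]=0x8b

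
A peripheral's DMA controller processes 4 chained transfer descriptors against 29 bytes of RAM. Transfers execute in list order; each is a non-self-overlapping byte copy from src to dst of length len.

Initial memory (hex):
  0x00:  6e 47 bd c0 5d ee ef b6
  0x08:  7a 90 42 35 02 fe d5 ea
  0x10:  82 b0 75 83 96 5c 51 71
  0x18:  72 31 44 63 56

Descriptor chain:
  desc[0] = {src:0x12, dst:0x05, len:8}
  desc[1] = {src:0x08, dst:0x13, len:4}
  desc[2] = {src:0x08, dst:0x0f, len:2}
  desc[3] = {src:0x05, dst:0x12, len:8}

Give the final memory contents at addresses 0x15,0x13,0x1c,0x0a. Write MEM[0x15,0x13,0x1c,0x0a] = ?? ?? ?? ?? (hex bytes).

MEM[0x15,0x13,0x1c,0x0a] = 5c 83 56 71

  after D0: wrote 8B at 0x05 = 7583965c51717231
  after D1: wrote 4B at 0x13 = 5c517172
  after D2: wrote 2B at 0x0f = 5c51
  after D3: wrote 8B at 0x12 = 7583965c51717231
query mem[0x15]=0x5c, mem[0x13]=0x83, mem[0x1c]=0x56, mem[0x0a]=0x71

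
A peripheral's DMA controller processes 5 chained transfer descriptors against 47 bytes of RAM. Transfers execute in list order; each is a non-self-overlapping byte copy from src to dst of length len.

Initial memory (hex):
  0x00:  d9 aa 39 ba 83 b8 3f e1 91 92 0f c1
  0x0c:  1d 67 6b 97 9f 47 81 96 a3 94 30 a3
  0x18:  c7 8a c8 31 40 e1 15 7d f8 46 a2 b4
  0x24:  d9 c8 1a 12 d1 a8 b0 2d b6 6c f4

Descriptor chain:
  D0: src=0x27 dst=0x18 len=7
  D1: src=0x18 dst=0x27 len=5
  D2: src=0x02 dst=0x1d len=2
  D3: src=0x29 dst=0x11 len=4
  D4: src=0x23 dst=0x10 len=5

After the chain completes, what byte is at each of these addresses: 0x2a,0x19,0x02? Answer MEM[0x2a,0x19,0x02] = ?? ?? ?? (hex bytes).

[0] 0x27->0x18 len=7 : 12 d1 a8 b0 2d b6 6c
[1] 0x18->0x27 len=5 : 12 d1 a8 b0 2d
[2] 0x02->0x1d len=2 : 39 ba
[3] 0x29->0x11 len=4 : a8 b0 2d b6
[4] 0x23->0x10 len=5 : b4 d9 c8 1a 12
query mem[0x2a]=0xb0, mem[0x19]=0xd1, mem[0x02]=0x39

MEM[0x2a,0x19,0x02] = b0 d1 39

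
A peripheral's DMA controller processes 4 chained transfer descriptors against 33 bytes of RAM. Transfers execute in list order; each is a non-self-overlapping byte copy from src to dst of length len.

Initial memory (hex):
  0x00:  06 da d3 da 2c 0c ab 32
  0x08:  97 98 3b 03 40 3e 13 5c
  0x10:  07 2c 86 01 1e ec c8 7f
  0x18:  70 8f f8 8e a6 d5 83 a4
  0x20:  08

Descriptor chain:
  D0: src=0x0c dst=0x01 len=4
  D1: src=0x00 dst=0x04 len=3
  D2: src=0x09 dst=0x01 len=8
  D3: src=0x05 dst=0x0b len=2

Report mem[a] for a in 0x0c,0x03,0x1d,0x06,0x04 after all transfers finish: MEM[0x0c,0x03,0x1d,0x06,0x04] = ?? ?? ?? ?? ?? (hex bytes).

  after D0: wrote 4B at 0x01 = 403e135c
  after D1: wrote 3B at 0x04 = 06403e
  after D2: wrote 8B at 0x01 = 983b03403e135c07
  after D3: wrote 2B at 0x0b = 3e13
query mem[0x0c]=0x13, mem[0x03]=0x03, mem[0x1d]=0xd5, mem[0x06]=0x13, mem[0x04]=0x40

MEM[0x0c,0x03,0x1d,0x06,0x04] = 13 03 d5 13 40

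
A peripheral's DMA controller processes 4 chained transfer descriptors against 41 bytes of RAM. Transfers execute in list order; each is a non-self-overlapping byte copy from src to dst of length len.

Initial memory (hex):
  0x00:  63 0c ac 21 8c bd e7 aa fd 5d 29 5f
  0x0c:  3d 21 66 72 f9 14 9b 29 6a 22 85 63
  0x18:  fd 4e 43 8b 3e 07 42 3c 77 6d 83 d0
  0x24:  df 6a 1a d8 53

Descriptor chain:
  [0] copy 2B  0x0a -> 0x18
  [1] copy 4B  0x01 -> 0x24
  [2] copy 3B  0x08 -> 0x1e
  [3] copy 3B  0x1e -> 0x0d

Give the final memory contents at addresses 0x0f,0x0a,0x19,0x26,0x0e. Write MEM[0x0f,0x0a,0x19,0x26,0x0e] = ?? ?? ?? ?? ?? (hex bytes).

#0 dst[0x18+2] := {0x29,0x5f}
#1 dst[0x24+4] := {0x0c,0xac,0x21,0x8c}
#2 dst[0x1e+3] := {0xfd,0x5d,0x29}
#3 dst[0x0d+3] := {0xfd,0x5d,0x29}
query mem[0x0f]=0x29, mem[0x0a]=0x29, mem[0x19]=0x5f, mem[0x26]=0x21, mem[0x0e]=0x5d

MEM[0x0f,0x0a,0x19,0x26,0x0e] = 29 29 5f 21 5d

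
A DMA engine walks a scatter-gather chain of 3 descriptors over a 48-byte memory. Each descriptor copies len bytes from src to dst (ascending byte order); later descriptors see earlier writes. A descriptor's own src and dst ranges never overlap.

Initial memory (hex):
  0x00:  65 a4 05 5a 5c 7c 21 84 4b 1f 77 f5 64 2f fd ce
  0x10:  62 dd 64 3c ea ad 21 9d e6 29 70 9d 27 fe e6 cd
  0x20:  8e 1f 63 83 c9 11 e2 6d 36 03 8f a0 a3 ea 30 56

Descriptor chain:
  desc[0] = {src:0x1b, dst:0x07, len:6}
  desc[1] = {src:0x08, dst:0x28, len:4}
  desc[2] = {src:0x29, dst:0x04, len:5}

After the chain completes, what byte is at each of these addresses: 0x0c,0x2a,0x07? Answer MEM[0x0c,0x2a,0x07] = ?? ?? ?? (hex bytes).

#0 dst[0x07+6] := {0x9d,0x27,0xfe,0xe6,0xcd,0x8e}
#1 dst[0x28+4] := {0x27,0xfe,0xe6,0xcd}
#2 dst[0x04+5] := {0xfe,0xe6,0xcd,0xa3,0xea}
query mem[0x0c]=0x8e, mem[0x2a]=0xe6, mem[0x07]=0xa3

MEM[0x0c,0x2a,0x07] = 8e e6 a3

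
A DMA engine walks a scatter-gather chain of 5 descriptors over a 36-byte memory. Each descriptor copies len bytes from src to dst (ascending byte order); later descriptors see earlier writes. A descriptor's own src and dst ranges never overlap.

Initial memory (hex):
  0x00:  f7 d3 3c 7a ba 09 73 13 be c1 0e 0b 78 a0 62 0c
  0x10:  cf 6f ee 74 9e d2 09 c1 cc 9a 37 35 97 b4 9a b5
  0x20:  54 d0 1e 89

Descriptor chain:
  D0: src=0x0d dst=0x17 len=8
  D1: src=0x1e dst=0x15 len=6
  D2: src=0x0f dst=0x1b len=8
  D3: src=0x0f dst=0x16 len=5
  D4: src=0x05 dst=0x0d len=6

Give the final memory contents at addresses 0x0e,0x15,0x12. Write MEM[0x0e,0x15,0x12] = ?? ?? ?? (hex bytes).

[0] 0x0d->0x17 len=8 : a0 62 0c cf 6f ee 74 9e
[1] 0x1e->0x15 len=6 : 9e b5 54 d0 1e 89
[2] 0x0f->0x1b len=8 : 0c cf 6f ee 74 9e 9e b5
[3] 0x0f->0x16 len=5 : 0c cf 6f ee 74
[4] 0x05->0x0d len=6 : 09 73 13 be c1 0e
query mem[0x0e]=0x73, mem[0x15]=0x9e, mem[0x12]=0x0e

MEM[0x0e,0x15,0x12] = 73 9e 0e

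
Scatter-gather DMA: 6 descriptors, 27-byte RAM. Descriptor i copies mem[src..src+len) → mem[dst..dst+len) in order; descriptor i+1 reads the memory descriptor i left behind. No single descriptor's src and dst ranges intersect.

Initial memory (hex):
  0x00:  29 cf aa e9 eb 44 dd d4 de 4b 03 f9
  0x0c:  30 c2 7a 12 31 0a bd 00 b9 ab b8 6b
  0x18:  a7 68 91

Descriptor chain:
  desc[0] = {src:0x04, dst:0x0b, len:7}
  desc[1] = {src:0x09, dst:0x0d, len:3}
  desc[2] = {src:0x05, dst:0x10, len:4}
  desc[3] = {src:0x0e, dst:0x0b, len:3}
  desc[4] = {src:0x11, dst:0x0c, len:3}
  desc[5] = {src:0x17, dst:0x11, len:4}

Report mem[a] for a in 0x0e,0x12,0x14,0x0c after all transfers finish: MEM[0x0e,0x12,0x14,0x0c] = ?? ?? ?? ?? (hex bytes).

D0: mem[0x0b..0x11] <- [eb 44 dd d4 de 4b 03]
D1: mem[0x0d..0x0f] <- [4b 03 eb]
D2: mem[0x10..0x13] <- [44 dd d4 de]
D3: mem[0x0b..0x0d] <- [03 eb 44]
D4: mem[0x0c..0x0e] <- [dd d4 de]
D5: mem[0x11..0x14] <- [6b a7 68 91]
query mem[0x0e]=0xde, mem[0x12]=0xa7, mem[0x14]=0x91, mem[0x0c]=0xdd

MEM[0x0e,0x12,0x14,0x0c] = de a7 91 dd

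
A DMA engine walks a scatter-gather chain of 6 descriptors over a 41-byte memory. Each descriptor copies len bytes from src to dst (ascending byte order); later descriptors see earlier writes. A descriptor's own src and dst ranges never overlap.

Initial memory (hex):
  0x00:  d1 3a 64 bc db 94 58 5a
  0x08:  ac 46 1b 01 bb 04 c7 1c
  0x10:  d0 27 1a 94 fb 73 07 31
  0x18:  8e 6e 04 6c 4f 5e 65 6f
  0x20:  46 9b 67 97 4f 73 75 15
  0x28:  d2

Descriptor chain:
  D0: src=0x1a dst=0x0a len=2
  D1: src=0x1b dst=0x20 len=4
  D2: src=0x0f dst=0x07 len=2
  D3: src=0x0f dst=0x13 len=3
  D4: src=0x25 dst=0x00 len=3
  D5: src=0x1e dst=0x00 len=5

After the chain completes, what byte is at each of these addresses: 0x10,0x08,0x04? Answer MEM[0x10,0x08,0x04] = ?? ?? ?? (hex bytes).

  after D0: wrote 2B at 0x0a = 046c
  after D1: wrote 4B at 0x20 = 6c4f5e65
  after D2: wrote 2B at 0x07 = 1cd0
  after D3: wrote 3B at 0x13 = 1cd027
  after D4: wrote 3B at 0x00 = 737515
  after D5: wrote 5B at 0x00 = 656f6c4f5e
query mem[0x10]=0xd0, mem[0x08]=0xd0, mem[0x04]=0x5e

MEM[0x10,0x08,0x04] = d0 d0 5e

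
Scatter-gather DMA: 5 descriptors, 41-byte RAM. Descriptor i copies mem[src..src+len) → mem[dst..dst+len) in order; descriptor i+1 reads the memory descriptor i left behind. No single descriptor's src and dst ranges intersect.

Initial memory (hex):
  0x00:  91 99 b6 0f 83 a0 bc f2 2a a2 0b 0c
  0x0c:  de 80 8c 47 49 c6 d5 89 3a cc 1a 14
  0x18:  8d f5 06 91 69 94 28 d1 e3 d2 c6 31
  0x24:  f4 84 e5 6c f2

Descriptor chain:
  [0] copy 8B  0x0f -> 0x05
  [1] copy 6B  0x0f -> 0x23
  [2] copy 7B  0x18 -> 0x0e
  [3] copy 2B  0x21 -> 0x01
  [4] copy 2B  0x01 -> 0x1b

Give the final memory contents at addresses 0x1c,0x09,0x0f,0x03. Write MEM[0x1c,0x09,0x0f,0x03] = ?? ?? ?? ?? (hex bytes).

  after D0: wrote 8B at 0x05 = 4749c6d5893acc1a
  after D1: wrote 6B at 0x23 = 4749c6d5893a
  after D2: wrote 7B at 0x0e = 8df50691699428
  after D3: wrote 2B at 0x01 = d2c6
  after D4: wrote 2B at 0x1b = d2c6
query mem[0x1c]=0xc6, mem[0x09]=0x89, mem[0x0f]=0xf5, mem[0x03]=0x0f

MEM[0x1c,0x09,0x0f,0x03] = c6 89 f5 0f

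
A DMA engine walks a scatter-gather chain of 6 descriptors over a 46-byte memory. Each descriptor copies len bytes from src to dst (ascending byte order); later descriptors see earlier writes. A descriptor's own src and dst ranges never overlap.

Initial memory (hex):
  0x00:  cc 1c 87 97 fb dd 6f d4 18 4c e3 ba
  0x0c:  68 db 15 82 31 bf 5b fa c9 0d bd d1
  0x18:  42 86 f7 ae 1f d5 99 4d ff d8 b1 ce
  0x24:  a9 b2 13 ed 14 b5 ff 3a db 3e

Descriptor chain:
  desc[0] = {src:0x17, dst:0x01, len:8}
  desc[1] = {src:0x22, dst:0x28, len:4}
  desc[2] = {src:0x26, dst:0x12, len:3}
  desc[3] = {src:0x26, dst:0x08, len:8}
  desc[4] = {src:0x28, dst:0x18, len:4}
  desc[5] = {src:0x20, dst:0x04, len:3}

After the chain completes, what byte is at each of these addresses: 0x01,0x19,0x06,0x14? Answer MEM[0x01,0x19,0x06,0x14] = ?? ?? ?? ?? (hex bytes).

[0] 0x17->0x01 len=8 : d1 42 86 f7 ae 1f d5 99
[1] 0x22->0x28 len=4 : b1 ce a9 b2
[2] 0x26->0x12 len=3 : 13 ed b1
[3] 0x26->0x08 len=8 : 13 ed b1 ce a9 b2 db 3e
[4] 0x28->0x18 len=4 : b1 ce a9 b2
[5] 0x20->0x04 len=3 : ff d8 b1
query mem[0x01]=0xd1, mem[0x19]=0xce, mem[0x06]=0xb1, mem[0x14]=0xb1

MEM[0x01,0x19,0x06,0x14] = d1 ce b1 b1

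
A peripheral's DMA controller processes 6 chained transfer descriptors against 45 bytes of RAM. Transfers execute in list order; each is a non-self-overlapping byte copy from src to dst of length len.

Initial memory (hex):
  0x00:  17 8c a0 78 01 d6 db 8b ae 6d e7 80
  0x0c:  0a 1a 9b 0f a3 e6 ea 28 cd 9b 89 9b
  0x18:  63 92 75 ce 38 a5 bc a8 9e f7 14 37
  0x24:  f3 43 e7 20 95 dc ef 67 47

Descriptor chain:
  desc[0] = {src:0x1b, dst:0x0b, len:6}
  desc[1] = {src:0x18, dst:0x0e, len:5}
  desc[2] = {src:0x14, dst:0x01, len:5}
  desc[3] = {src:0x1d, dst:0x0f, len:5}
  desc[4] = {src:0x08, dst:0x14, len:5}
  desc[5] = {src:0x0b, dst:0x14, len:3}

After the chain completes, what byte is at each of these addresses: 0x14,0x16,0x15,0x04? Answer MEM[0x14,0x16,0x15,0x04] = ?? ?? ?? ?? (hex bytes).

MEM[0x14,0x16,0x15,0x04] = ce a5 38 9b

D0: mem[0x0b..0x10] <- [ce 38 a5 bc a8 9e]
D1: mem[0x0e..0x12] <- [63 92 75 ce 38]
D2: mem[0x01..0x05] <- [cd 9b 89 9b 63]
D3: mem[0x0f..0x13] <- [a5 bc a8 9e f7]
D4: mem[0x14..0x18] <- [ae 6d e7 ce 38]
D5: mem[0x14..0x16] <- [ce 38 a5]
query mem[0x14]=0xce, mem[0x16]=0xa5, mem[0x15]=0x38, mem[0x04]=0x9b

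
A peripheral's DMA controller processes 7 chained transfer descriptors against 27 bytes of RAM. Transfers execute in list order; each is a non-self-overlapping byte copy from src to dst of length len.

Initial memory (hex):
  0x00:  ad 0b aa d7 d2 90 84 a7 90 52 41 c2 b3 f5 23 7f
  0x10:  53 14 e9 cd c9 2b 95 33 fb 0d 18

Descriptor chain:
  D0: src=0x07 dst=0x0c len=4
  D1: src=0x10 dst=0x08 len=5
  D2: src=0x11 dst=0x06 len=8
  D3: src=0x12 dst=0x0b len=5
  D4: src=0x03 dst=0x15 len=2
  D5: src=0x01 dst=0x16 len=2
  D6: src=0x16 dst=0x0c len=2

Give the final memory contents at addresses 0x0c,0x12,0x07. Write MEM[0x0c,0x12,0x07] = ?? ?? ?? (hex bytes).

MEM[0x0c,0x12,0x07] = 0b e9 e9

#0 dst[0x0c+4] := {0xa7,0x90,0x52,0x41}
#1 dst[0x08+5] := {0x53,0x14,0xe9,0xcd,0xc9}
#2 dst[0x06+8] := {0x14,0xe9,0xcd,0xc9,0x2b,0x95,0x33,0xfb}
#3 dst[0x0b+5] := {0xe9,0xcd,0xc9,0x2b,0x95}
#4 dst[0x15+2] := {0xd7,0xd2}
#5 dst[0x16+2] := {0x0b,0xaa}
#6 dst[0x0c+2] := {0x0b,0xaa}
query mem[0x0c]=0x0b, mem[0x12]=0xe9, mem[0x07]=0xe9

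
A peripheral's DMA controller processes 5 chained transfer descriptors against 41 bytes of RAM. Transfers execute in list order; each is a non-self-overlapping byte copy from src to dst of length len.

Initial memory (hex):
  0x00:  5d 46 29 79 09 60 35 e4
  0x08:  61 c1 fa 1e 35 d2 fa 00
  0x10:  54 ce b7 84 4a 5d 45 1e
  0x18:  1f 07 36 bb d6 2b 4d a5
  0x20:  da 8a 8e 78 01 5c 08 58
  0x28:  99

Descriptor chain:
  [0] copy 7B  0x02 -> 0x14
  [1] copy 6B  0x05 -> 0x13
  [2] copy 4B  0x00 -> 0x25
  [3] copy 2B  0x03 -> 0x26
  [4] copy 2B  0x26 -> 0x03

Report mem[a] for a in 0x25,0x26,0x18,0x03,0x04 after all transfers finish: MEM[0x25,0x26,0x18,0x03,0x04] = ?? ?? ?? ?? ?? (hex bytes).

MEM[0x25,0x26,0x18,0x03,0x04] = 5d 79 fa 79 09

  after D0: wrote 7B at 0x14 = 2979096035e461
  after D1: wrote 6B at 0x13 = 6035e461c1fa
  after D2: wrote 4B at 0x25 = 5d462979
  after D3: wrote 2B at 0x26 = 7909
  after D4: wrote 2B at 0x03 = 7909
query mem[0x25]=0x5d, mem[0x26]=0x79, mem[0x18]=0xfa, mem[0x03]=0x79, mem[0x04]=0x09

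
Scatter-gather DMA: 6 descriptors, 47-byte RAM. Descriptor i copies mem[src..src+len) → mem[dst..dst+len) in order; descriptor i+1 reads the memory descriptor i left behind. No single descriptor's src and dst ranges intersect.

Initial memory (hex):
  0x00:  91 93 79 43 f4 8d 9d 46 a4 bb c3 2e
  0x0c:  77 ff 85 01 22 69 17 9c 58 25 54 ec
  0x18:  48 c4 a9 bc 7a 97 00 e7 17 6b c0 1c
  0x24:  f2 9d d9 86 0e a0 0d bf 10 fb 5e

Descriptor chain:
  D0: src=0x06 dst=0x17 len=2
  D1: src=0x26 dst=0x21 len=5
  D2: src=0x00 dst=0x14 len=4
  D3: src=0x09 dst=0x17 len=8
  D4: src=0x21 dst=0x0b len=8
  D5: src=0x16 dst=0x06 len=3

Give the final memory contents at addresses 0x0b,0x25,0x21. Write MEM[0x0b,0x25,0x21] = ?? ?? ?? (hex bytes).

MEM[0x0b,0x25,0x21] = d9 0d d9

  after D0: wrote 2B at 0x17 = 9d46
  after D1: wrote 5B at 0x21 = d9860ea00d
  after D2: wrote 4B at 0x14 = 91937943
  after D3: wrote 8B at 0x17 = bbc32e77ff850122
  after D4: wrote 8B at 0x0b = d9860ea00dd9860e
  after D5: wrote 3B at 0x06 = 79bbc3
query mem[0x0b]=0xd9, mem[0x25]=0x0d, mem[0x21]=0xd9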